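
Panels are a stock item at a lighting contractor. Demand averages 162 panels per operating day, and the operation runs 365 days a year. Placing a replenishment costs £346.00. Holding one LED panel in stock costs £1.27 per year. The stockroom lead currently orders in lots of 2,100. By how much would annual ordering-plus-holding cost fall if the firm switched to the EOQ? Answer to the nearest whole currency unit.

Annual demand D = 162 × 365 = 59,130.
EOQ = √(2DS/H) = √(2 × 59,130 × 346 / 1.27) ≈ 5676.17.
Cost at Q* = (D/Q*)S + (Q*/2)H = √(2DSH) ≈ £7,208.73.
Cost at Q = 2,100: (59,130/2,100)×346 + (2,100/2)×1.27 = £9,742.37 + £1,333.50 = £11,075.87.
Excess = £11,075.87 − £7,208.73 = £3,867.14.

Extra cost ≈ £3,867 per year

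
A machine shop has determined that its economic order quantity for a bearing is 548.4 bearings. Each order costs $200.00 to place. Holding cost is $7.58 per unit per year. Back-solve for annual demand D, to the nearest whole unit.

Squaring Q* = √(2DS/H) gives Q*² = 2DS/H.
From Q* = √(2DS/H): D = Q*²H / (2S) = 548.4² × 7.58 / (2 × 200) = 5699.072.

D ≈ 5,699 bearings per year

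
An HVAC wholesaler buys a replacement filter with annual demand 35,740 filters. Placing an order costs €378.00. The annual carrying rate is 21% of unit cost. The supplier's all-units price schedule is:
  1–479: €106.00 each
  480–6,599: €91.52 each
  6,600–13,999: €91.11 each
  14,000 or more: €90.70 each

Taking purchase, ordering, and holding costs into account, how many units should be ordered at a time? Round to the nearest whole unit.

Holding cost per unit per year at price C is H = 0.21·C.
Evaluate total cost at each tier's feasible EOQ or, if the EOQ is below the tier, at the tier's minimum quantity.
Tier 1 (€106.00): EOQ = 1101.7 exceeds tier's upper bound 479, so this tier is dominated.
EOQ at €91.52 = 1185.7 (feasible in tier 2): TC = 35,740×€91.52 + (35,740/1185.7)×378 + (1185.7/2)×0.21×€91.52 = €3,293,712.78.
EOQ at €91.11 = 1188.4 < 6600, so use break Q=6600: TC = 35,740×€91.11 + (35,740/6600.0)×378 + (6600.0/2)×0.21×€91.11 = €3,321,457.56.
EOQ at €90.70 = 1191.0 < 14000, so use break Q=14000: TC = 35,740×€90.70 + (35,740/14000.0)×378 + (14000.0/2)×0.21×€90.70 = €3,375,911.98.
Lowest total cost is €3,293,712.78 at Q = 1185.7.

Q* ≈ 1,186 filters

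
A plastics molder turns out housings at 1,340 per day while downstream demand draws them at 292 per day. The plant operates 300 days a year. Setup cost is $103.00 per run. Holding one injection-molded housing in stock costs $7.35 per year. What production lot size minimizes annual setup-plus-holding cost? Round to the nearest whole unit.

Annual demand D = 292 × 300 = 87,600.
Production build-up factor (1 − d/p) = 1 − 292/1,340 = 0.7821.
Q* = √(2DS / (H(1 − d/p))) = √(2 × 87,600 × 103 / (7.35 × 0.7821)).
= √(18,045,600 / 5.7484) ≈ 1771.796.

Q* ≈ 1,772 housings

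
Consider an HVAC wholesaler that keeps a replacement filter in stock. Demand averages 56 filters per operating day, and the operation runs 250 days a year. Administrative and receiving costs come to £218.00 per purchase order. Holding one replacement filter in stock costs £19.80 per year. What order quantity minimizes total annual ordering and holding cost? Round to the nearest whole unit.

Q* ≈ 555 filters

Annual demand D = 56 × 250 = 14,000.
EOQ = √(2DS / H) = √(2 × 14,000 × 218 / 19.8).
= √(6,104,000 / 19.8) = √308,282.8283 ≈ 555.232.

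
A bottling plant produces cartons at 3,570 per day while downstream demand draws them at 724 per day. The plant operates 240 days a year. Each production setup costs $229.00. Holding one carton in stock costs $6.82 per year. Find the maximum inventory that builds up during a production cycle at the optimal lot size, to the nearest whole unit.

I_max ≈ 3,050 cartons

Annual demand D = 724 × 240 = 173,760.
Production build-up factor (1 − d/p) = 1 − 724/3,570 = 0.7972.
Q* = √(2DS / (H(1 − d/p))) = √(2 × 173,760 × 229 / (6.82 × 0.7972)).
= √(79,582,080 / 5.4369) ≈ 3825.887.
Maximum inventory = Q*(1 − d/p) = 3825.887 × 0.7972 ≈ 3049.993.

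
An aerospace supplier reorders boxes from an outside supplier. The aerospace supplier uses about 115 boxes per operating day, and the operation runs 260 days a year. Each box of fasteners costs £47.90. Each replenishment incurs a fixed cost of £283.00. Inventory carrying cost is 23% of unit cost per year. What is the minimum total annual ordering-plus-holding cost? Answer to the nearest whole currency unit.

TC* ≈ £13,654

Annual demand D = 115 × 260 = 29,900.
Holding cost H = 0.23 × £47.90 = £11.0170 per unit per year.
Q* = √(2DS/H) = √(2 × 29,900 × 283 / 11.017) ≈ 1239.40.
At the optimum the two cost components are equal, so total cost = 2·(Q*/2)H = Q*·H.
Minimum total = √(2DSH) = √(2 × 29,900 × 283 × 11.017) ≈ 13654.490.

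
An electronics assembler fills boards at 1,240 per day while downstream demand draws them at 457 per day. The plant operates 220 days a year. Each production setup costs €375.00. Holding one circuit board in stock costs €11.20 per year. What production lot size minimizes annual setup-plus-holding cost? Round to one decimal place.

Annual demand D = 457 × 220 = 100,540.
Production build-up factor (1 − d/p) = 1 − 457/1,240 = 0.6315.
Q* = √(2DS / (H(1 − d/p))) = √(2 × 100,540 × 375 / (11.2 × 0.6315)).
= √(75,405,000 / 7.0723) ≈ 3265.284.

Q* ≈ 3,265.3 boards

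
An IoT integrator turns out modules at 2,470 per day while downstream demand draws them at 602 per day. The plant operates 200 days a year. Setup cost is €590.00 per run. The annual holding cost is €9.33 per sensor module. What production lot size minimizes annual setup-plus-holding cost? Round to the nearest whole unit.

Q* ≈ 4,487 modules

Annual demand D = 602 × 200 = 120,400.
Production build-up factor (1 − d/p) = 1 − 602/2,470 = 0.7563.
Q* = √(2DS / (H(1 − d/p))) = √(2 × 120,400 × 590 / (9.33 × 0.7563)).
= √(142,072,000 / 7.056) ≈ 4487.180.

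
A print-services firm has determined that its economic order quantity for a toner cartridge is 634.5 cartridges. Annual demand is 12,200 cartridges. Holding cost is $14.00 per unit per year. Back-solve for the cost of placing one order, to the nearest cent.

The basic EOQ model gives Q* = √(2DS/H); rearrange for the unknown.
From Q* = √(2DS/H): S = Q*²H / (2D) = 634.5² × 14 / (2 × 12,200) = 230.9944.

S ≈ $230.99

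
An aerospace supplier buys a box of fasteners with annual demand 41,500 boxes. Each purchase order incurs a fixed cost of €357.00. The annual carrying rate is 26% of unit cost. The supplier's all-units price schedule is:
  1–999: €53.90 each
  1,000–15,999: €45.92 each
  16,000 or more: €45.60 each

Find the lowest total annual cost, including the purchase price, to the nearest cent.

TC* ≈ €1,924,488.79

Holding cost per unit per year at price C is H = 0.26·C.
Candidates are each tier's EOQ (if it falls in that tier) and each price-break quantity.
Tier 1 (€53.90): EOQ = 1454.1 exceeds tier's upper bound 999, so this tier is dominated.
EOQ at €45.92 = 1575.4 (feasible in tier 2): TC = 41,500×€45.92 + (41,500/1575.4)×357 + (1575.4/2)×0.26×€45.92 = €1,924,488.79.
EOQ at €45.60 = 1580.9 < 16000, so use break Q=16000: TC = 41,500×€45.60 + (41,500/16000.0)×357 + (16000.0/2)×0.26×€45.60 = €1,988,173.97.
Lowest total cost among the candidates is at Q = 1575.4.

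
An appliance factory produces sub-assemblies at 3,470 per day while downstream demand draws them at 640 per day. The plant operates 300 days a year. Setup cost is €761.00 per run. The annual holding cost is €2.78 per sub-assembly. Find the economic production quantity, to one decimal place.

Annual demand D = 640 × 300 = 192,000.
Production build-up factor (1 − d/p) = 1 − 640/3,470 = 0.8156.
Q* = √(2DS / (H(1 − d/p))) = √(2 × 192,000 × 761 / (2.78 × 0.8156)).
= √(292,224,000 / 2.2673) ≈ 11352.907.

Q* ≈ 11,352.9 sub-assemblies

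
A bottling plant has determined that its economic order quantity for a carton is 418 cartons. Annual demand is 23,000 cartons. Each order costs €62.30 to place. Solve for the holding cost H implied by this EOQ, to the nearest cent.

H ≈ €16.40

Squaring Q* = √(2DS/H) gives Q*² = 2DS/H.
From Q* = √(2DS/H): H = 2DS / Q*² = 2 × 23,000 × 62.3 / 418² = 16.4019.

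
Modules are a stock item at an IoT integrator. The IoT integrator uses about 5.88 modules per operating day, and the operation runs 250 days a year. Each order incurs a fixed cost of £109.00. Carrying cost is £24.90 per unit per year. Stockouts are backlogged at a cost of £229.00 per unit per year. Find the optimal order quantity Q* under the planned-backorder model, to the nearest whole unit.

Annual demand D = 5.88 × 250 = 1,470.
With planned backorders, Q* = √(2DS/H) · √((H+B)/B).
√(2DS/H) = √(2 × 1,470 × 109 / 24.9) = 113.445.
√((H+B)/B) = √((24.9+229)/229) = 1.0530.
Q* ≈ 119.454.

Q* ≈ 119 modules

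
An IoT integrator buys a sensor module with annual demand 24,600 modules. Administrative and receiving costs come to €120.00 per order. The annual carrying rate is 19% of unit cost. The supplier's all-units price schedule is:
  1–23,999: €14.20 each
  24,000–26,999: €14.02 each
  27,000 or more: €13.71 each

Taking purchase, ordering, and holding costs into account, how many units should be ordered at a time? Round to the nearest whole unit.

Holding cost per unit per year at price C is H = 0.19·C.
Candidates are each tier's EOQ (if it falls in that tier) and each price-break quantity.
EOQ at €14.20 = 1479.3 (feasible in tier 1): TC = 24,600×€14.20 + (24,600/1479.3)×120 + (1479.3/2)×0.19×€14.20 = €353,311.11.
EOQ at €14.02 = 1488.8 < 24000, so use break Q=24000: TC = 24,600×€14.02 + (24,600/24000.0)×120 + (24000.0/2)×0.19×€14.02 = €376,980.60.
EOQ at €13.71 = 1505.5 < 27000, so use break Q=27000: TC = 24,600×€13.71 + (24,600/27000.0)×120 + (27000.0/2)×0.19×€13.71 = €372,541.48.
Lowest total cost is €353,311.11 at Q = 1479.3.

Q* ≈ 1,479 modules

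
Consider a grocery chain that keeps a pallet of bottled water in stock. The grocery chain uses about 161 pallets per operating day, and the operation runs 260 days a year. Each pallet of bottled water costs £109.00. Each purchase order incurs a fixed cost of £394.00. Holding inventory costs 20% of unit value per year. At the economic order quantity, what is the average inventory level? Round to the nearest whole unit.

Average inventory ≈ 615 pallets

Annual demand D = 161 × 260 = 41,860.
Holding cost H = 0.20 × £109.00 = £21.8000 per unit per year.
EOQ = √(2DS/H) = √(2 × 41,860 × 394 / 21.8) ≈ 1230.08.
Average inventory = Q*/2 ≈ 1230.08 / 2 = 615.042.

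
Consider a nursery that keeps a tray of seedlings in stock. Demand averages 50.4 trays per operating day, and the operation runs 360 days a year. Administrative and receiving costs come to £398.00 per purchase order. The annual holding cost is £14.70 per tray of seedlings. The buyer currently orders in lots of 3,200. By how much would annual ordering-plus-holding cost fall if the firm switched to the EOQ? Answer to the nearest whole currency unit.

Extra cost ≈ £11,206 per year

Annual demand D = 50.4 × 360 = 18,144.
EOQ = √(2DS/H) = √(2 × 18,144 × 398 / 14.7) ≈ 991.21.
Cost at Q* = (D/Q*)S + (Q*/2)H = √(2DSH) ≈ £14,570.74.
Cost at Q = 3,200: (18,144/3,200)×398 + (3,200/2)×14.7 = £2,256.66 + £23,520.00 = £25,776.66.
Excess = £25,776.66 − £14,570.74 = £11,205.92.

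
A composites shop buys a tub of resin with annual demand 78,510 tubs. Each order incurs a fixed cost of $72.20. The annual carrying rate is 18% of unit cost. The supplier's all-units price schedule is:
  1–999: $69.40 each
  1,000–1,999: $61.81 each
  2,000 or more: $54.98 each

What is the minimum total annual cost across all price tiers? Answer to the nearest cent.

TC* ≈ $4,329,210.41

Holding cost per unit per year at price C is H = 0.18·C.
Evaluate total cost at each tier's feasible EOQ or, if the EOQ is below the tier, at the tier's minimum quantity.
EOQ at $69.40 = 952.6 (feasible in tier 1): TC = 78,510×$69.40 + (78,510/952.6)×72.2 + (952.6/2)×0.18×$69.40 = $5,460,494.41.
EOQ at $61.81 = 1009.4 (feasible in tier 2): TC = 78,510×$61.81 + (78,510/1009.4)×72.2 + (1009.4/2)×0.18×$61.81 = $4,863,933.93.
EOQ at $54.98 = 1070.3 < 2000, so use break Q=2000: TC = 78,510×$54.98 + (78,510/2000.0)×72.2 + (2000.0/2)×0.18×$54.98 = $4,329,210.41.
Lowest total cost among the candidates is at Q = 2000.0.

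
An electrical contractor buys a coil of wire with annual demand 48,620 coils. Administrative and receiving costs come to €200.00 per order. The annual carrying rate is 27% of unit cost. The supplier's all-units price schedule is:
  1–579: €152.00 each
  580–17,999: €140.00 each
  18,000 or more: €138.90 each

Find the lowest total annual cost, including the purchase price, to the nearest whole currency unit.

Holding cost per unit per year at price C is H = 0.27·C.
For each price level, check whether its EOQ is feasible; otherwise the best quantity at that price is the breakpoint.
Tier 1 (€152.00): EOQ = 688.4 exceeds tier's upper bound 579, so this tier is dominated.
EOQ at €140.00 = 717.3 (feasible in tier 2): TC = 48,620×€140.00 + (48,620/717.3)×200 + (717.3/2)×0.27×€140.00 = €6,833,913.36.
EOQ at €138.90 = 720.1 < 18000, so use break Q=18000: TC = 48,620×€138.90 + (48,620/18000.0)×200 + (18000.0/2)×0.27×€138.90 = €7,091,385.22.
Lowest total cost among the candidates is at Q = 717.3.

TC* ≈ €6,833,913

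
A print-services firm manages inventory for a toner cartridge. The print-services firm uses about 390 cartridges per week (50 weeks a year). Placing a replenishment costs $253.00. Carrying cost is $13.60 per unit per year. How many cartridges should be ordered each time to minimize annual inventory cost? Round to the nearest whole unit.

Annual demand D = 390 × 50 = 19,500.
EOQ = √(2DS / H) = √(2 × 19,500 × 253 / 13.6).
= √(9,867,000 / 13.6) = √725,514.7059 ≈ 851.772.

Q* ≈ 852 cartridges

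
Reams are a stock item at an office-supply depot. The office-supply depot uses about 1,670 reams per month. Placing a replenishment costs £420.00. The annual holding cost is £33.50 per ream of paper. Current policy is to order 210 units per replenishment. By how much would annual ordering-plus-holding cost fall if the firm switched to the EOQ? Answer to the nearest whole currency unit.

Extra cost ≈ £19,850 per year

Annual demand D = 1,670 × 12 = 20,040.
EOQ = √(2DS/H) = √(2 × 20,040 × 420 / 33.5) ≈ 708.87.
Cost at Q* = (D/Q*)S + (Q*/2)H = √(2DSH) ≈ £23,747.12.
Cost at Q = 210: (20,040/210)×420 + (210/2)×33.5 = £40,080.00 + £3,517.50 = £43,597.50.
Excess = £43,597.50 − £23,747.12 = £19,850.38.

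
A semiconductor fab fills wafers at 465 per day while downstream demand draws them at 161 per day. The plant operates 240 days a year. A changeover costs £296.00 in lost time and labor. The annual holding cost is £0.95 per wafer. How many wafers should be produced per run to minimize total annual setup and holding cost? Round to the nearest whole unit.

Q* ≈ 6,069 wafers

Annual demand D = 161 × 240 = 38,640.
Production build-up factor (1 − d/p) = 1 − 161/465 = 0.6538.
Q* = √(2DS / (H(1 − d/p))) = √(2 × 38,640 × 296 / (0.95 × 0.6538)).
= √(22,874,880 / 0.6211) ≈ 6068.862.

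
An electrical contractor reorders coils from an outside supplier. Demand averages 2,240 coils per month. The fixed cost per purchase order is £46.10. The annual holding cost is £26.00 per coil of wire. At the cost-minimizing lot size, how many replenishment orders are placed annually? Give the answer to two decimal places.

Annual demand D = 2,240 × 12 = 26,880.
Q* = √(2DS/H) = √(2 × 26,880 × 46.1 / 26) ≈ 308.74.
Orders per year = D / Q* = 26,880 / 308.74 ≈ 87.063.

N ≈ 87.06 orders per year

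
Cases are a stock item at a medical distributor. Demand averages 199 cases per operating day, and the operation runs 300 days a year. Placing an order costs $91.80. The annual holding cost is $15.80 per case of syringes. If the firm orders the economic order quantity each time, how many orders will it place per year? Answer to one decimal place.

Annual demand D = 199 × 300 = 59,700.
EOQ = √(2DS/H) = √(2 × 59,700 × 91.8 / 15.8) ≈ 832.90.
Orders per year = D / Q* = 59,700 / 832.90 ≈ 71.677.

N ≈ 71.7 orders per year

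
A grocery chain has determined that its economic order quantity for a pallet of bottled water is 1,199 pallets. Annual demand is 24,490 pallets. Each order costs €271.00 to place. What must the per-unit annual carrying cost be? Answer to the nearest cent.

H ≈ €9.23

The basic EOQ model gives Q* = √(2DS/H); rearrange for the unknown.
From Q* = √(2DS/H): H = 2DS / Q*² = 2 × 24,490 × 271 / 1,199² = 9.2331.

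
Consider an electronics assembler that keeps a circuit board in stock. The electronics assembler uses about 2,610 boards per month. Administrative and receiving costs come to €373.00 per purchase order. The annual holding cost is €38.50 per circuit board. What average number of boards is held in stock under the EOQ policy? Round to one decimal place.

Annual demand D = 2,610 × 12 = 31,320.
EOQ = √(2DS/H) = √(2 × 31,320 × 373 / 38.5) ≈ 779.02.
Average inventory = Q*/2 ≈ 779.02 / 2 = 389.511.

Average inventory ≈ 389.5 boards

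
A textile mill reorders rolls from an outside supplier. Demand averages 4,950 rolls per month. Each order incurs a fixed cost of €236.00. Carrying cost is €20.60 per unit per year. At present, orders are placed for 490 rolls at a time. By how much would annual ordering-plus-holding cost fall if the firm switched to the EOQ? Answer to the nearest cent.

Annual demand D = 4,950 × 12 = 59,400.
EOQ = √(2DS/H) = √(2 × 59,400 × 236 / 20.6) ≈ 1166.62.
Cost at Q* = (D/Q*)S + (Q*/2)H = √(2DSH) ≈ €24,032.44.
Cost at Q = 490: (59,400/490)×236 + (490/2)×20.6 = €28,608.98 + €5,047.00 = €33,655.98.
Excess = €33,655.98 − €24,032.44 = €9,623.54.

Extra cost ≈ €9,623.54 per year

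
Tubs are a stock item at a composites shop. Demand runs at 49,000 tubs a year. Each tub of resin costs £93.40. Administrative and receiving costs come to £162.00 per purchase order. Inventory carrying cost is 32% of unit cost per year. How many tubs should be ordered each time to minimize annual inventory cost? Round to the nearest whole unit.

Q* ≈ 729 tubs

Holding cost H = 0.32 × £93.40 = £29.8880 per unit per year.
EOQ = √(2DS / H) = √(2 × 49,000 × 162 / 29.888).
= √(15,876,000 / 29.888) = √531,183.0835 ≈ 728.823.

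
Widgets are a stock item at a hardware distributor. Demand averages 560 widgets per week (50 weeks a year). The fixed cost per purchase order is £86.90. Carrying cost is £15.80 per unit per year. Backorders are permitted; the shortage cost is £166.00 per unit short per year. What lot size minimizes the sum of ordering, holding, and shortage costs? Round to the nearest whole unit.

Q* ≈ 581 widgets

Annual demand D = 560 × 50 = 28,000.
With planned backorders, Q* = √(2DS/H) · √((H+B)/B).
√(2DS/H) = √(2 × 28,000 × 86.9 / 15.8) = 554.977.
√((H+B)/B) = √((15.8+166)/166) = 1.0465.
Q* ≈ 580.789.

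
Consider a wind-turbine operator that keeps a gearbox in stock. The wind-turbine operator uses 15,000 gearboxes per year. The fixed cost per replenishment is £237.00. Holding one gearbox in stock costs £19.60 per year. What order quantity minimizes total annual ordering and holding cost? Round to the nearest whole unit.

Q* ≈ 602 gearboxes

EOQ = √(2DS / H) = √(2 × 15,000 × 237 / 19.6).
= √(7,110,000 / 19.6) = √362,755.102 ≈ 602.292.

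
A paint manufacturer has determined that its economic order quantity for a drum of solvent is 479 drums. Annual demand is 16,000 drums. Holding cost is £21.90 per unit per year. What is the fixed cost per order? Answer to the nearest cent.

The basic EOQ model gives Q* = √(2DS/H); rearrange for the unknown.
From Q* = √(2DS/H): S = Q*²H / (2D) = 479² × 21.9 / (2 × 16,000) = 157.0237.

S ≈ £157.02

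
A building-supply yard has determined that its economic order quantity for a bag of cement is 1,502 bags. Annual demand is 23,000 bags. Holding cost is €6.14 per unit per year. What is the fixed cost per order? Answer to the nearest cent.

The basic EOQ model gives Q* = √(2DS/H); rearrange for the unknown.
From Q* = √(2DS/H): S = Q*²H / (2D) = 1,502² × 6.14 / (2 × 23,000) = 301.1275.

S ≈ €301.13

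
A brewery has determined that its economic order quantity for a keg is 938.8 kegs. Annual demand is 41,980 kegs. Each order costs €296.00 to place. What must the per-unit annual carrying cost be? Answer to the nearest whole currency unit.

H ≈ €28

The basic EOQ model gives Q* = √(2DS/H); rearrange for the unknown.
From Q* = √(2DS/H): H = 2DS / Q*² = 2 × 41,980 × 296 / 938.8² = 28.1980.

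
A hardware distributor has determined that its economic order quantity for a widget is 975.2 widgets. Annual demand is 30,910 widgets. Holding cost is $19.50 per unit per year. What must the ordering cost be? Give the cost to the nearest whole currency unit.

S ≈ $300

Squaring Q* = √(2DS/H) gives Q*² = 2DS/H.
From Q* = √(2DS/H): S = Q*²H / (2D) = 975.2² × 19.5 / (2 × 30,910) = 299.9805.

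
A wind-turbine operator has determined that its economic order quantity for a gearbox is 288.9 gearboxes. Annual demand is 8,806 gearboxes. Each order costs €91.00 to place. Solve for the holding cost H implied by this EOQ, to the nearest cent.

Squaring Q* = √(2DS/H) gives Q*² = 2DS/H.
From Q* = √(2DS/H): H = 2DS / Q*² = 2 × 8,806 × 91 / 288.9² = 19.2024.

H ≈ €19.20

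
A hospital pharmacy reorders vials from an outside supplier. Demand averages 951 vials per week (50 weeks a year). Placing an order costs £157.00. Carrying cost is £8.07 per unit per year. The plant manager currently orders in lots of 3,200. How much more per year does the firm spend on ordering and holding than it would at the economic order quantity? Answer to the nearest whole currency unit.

Annual demand D = 951 × 50 = 47,550.
EOQ = √(2DS/H) = √(2 × 47,550 × 157 / 8.07) ≈ 1360.20.
Cost at Q* = (D/Q*)S + (Q*/2)H = √(2DSH) ≈ £10,976.83.
Cost at Q = 3,200: (47,550/3,200)×157 + (3,200/2)×8.07 = £2,332.92 + £12,912.00 = £15,244.92.
Excess = £15,244.92 − £10,976.83 = £4,268.09.

Extra cost ≈ £4,268 per year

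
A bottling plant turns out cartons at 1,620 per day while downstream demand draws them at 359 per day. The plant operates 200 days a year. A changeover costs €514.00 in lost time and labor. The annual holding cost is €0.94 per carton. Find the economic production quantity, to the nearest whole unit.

Q* ≈ 10,044 cartons

Annual demand D = 359 × 200 = 71,800.
Production build-up factor (1 − d/p) = 1 − 359/1,620 = 0.7784.
Q* = √(2DS / (H(1 − d/p))) = √(2 × 71,800 × 514 / (0.94 × 0.7784)).
= √(73,810,400 / 0.7317) ≈ 10043.725.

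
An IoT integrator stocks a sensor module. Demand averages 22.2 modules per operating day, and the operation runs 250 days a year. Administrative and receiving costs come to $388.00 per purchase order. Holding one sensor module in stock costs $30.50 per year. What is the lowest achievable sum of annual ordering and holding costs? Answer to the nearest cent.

TC* ≈ $11,461.13

Annual demand D = 22.2 × 250 = 5,550.
The optimal lot size = √(2DS/H) = √(2 × 5,550 × 388 / 30.5) ≈ 375.77.
At the optimum the two cost components are equal, so total cost = 2·(Q*/2)H = Q*·H.
Minimum total = √(2DSH) = √(2 × 5,550 × 388 × 30.5) ≈ 11461.126.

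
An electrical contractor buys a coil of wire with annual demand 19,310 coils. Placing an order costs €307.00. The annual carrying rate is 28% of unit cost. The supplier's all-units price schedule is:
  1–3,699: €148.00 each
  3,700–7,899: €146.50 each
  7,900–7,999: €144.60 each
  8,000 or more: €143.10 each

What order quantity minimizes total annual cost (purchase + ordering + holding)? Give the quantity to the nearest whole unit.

Holding cost per unit per year at price C is H = 0.28·C.
Candidates are each tier's EOQ (if it falls in that tier) and each price-break quantity.
EOQ at €148.00 = 534.9 (feasible in tier 1): TC = 19,310×€148.00 + (19,310/534.9)×307 + (534.9/2)×0.28×€148.00 = €2,880,045.89.
EOQ at €146.50 = 537.6 < 3700, so use break Q=3700: TC = 19,310×€146.50 + (19,310/3700.0)×307 + (3700.0/2)×0.28×€146.50 = €2,906,404.21.
EOQ at €144.60 = 541.1 < 7900, so use break Q=7900: TC = 19,310×€144.60 + (19,310/7900.0)×307 + (7900.0/2)×0.28×€144.60 = €2,952,904.00.
EOQ at €143.10 = 544.0 < 8000, so use break Q=8000: TC = 19,310×€143.10 + (19,310/8000.0)×307 + (8000.0/2)×0.28×€143.10 = €2,924,274.02.
Lowest total cost is €2,880,045.89 at Q = 534.9.

Q* ≈ 535 coils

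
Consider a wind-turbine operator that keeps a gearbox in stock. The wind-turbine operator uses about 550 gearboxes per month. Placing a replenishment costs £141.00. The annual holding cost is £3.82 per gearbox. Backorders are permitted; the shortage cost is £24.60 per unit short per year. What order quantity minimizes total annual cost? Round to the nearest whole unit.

Annual demand D = 550 × 12 = 6,600.
With planned backorders, Q* = √(2DS/H) · √((H+B)/B).
√(2DS/H) = √(2 × 6,600 × 141 / 3.82) = 698.015.
√((H+B)/B) = √((3.82+24.6)/24.6) = 1.0748.
Q* ≈ 750.256.

Q* ≈ 750 gearboxes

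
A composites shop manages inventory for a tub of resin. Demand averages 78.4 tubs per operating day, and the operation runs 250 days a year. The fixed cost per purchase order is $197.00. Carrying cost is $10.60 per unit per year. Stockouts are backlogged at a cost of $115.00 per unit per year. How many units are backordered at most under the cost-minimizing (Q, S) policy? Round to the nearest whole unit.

Annual demand D = 78.4 × 250 = 19,600.
With planned backorders, Q* = √(2DS/H) · √((H+B)/B).
√(2DS/H) = √(2 × 19,600 × 197 / 10.6) = 853.539.
√((H+B)/B) = √((10.6+115)/115) = 1.0451.
Q* ≈ 892.009.
S* = Q* · H/(H+B) = 892.009 × 10.6/125.6 ≈ 75.281.

S* ≈ 75 tubs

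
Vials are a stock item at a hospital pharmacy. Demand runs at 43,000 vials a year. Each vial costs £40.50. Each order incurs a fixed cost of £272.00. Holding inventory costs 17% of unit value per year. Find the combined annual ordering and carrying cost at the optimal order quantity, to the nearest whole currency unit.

Holding cost H = 0.17 × £40.50 = £6.8850 per unit per year.
The optimal lot size = √(2DS/H) = √(2 × 43,000 × 272 / 6.885) ≈ 1843.24.
At Q*, ordering cost (D/Q*)S equals holding cost (Q*/2)H, each = √(DSH/2).
Minimum total = √(2DSH) = √(2 × 43,000 × 272 × 6.885) ≈ 12690.702.

TC* ≈ £12,691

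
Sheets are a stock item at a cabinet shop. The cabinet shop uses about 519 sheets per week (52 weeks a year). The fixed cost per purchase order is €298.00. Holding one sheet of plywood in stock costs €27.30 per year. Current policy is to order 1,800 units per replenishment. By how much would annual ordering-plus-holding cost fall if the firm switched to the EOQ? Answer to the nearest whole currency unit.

Annual demand D = 519 × 52 = 26,988.
EOQ = √(2DS/H) = √(2 × 26,988 × 298 / 27.3) ≈ 767.59.
Cost at Q* = (D/Q*)S + (Q*/2)H = √(2DSH) ≈ €20,955.10.
Cost at Q = 1,800: (26,988/1,800)×298 + (1,800/2)×27.3 = €4,468.01 + €24,570.00 = €29,038.01.
Excess = €29,038.01 − €20,955.10 = €8,082.91.

Extra cost ≈ €8,083 per year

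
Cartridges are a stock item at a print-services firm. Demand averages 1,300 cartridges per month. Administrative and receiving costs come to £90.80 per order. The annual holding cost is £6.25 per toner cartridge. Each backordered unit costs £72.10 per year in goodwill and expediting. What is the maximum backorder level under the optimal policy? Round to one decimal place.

Annual demand D = 1,300 × 12 = 15,600.
With planned backorders, Q* = √(2DS/H) · √((H+B)/B).
√(2DS/H) = √(2 × 15,600 × 90.8 / 6.25) = 673.256.
√((H+B)/B) = √((6.25+72.1)/72.1) = 1.0424.
Q* ≈ 701.830.
S* = Q* · H/(H+B) = 701.830 × 6.25/78.35 ≈ 55.985.

S* ≈ 56.0 cartridges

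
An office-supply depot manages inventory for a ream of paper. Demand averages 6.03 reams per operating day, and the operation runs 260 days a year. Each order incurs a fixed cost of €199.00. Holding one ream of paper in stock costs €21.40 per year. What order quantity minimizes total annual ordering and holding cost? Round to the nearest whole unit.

Annual demand D = 6.03 × 260 = 1,567.8.
EOQ = √(2DS / H) = √(2 × 1,567.8 × 199 / 21.4).
= √(623,984.4 / 21.4) = √29,158.1495 ≈ 170.758.

Q* ≈ 171 reams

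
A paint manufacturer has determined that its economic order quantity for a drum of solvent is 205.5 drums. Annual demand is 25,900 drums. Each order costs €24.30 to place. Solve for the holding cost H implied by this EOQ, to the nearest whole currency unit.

Invert the EOQ relation Q*² = 2DS/H.
From Q* = √(2DS/H): H = 2DS / Q*² = 2 × 25,900 × 24.3 / 205.5² = 29.8066.

H ≈ €30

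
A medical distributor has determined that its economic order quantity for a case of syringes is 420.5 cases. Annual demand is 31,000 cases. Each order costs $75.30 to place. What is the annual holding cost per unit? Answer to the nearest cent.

The basic EOQ model gives Q* = √(2DS/H); rearrange for the unknown.
From Q* = √(2DS/H): H = 2DS / Q*² = 2 × 31,000 × 75.3 / 420.5² = 26.4031.

H ≈ $26.40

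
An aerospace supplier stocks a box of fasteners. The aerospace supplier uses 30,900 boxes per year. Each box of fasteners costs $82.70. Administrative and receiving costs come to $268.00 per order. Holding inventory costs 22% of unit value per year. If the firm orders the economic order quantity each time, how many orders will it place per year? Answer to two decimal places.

N ≈ 32.39 orders per year

Holding cost H = 0.22 × $82.70 = $18.1940 per unit per year.
EOQ = √(2DS/H) = √(2 × 30,900 × 268 / 18.194) ≈ 954.11.
Orders per year = D / Q* = 30,900 / 954.11 ≈ 32.386.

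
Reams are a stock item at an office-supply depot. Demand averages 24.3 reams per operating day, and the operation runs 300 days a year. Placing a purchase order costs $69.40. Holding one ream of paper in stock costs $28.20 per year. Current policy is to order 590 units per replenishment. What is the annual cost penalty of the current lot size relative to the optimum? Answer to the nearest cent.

Annual demand D = 24.3 × 300 = 7,290.
EOQ = √(2DS/H) = √(2 × 7,290 × 69.4 / 28.2) ≈ 189.42.
Cost at Q* = (D/Q*)S + (Q*/2)H = √(2DSH) ≈ $5,341.74.
Cost at Q = 590: (7,290/590)×69.4 + (590/2)×28.2 = $857.50 + $8,319.00 = $9,176.50.
Excess = $9,176.50 − $5,341.74 = $3,834.76.

Extra cost ≈ $3,834.76 per year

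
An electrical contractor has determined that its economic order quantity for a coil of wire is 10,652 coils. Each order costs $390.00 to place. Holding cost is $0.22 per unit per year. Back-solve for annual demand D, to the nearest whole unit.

Squaring Q* = √(2DS/H) gives Q*² = 2DS/H.
From Q* = √(2DS/H): D = Q*²H / (2S) = 10,652² × 0.22 / (2 × 390) = 32002.978.

D ≈ 32,003 coils per year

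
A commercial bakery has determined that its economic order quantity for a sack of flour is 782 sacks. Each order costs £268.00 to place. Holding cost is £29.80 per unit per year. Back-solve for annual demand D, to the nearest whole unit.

D ≈ 33,999 sacks per year

Invert the EOQ relation Q*² = 2DS/H.
From Q* = √(2DS/H): D = Q*²H / (2S) = 782² × 29.8 / (2 × 268) = 33998.909.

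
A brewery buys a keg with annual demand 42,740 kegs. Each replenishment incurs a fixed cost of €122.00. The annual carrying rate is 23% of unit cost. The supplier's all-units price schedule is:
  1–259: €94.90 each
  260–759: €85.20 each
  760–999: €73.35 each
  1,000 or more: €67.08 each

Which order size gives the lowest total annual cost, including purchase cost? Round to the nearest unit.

Q* ≈ 1,000 kegs

Holding cost per unit per year at price C is H = 0.23·C.
For each price level, check whether its EOQ is feasible; otherwise the best quantity at that price is the breakpoint.
Tier 1 (€94.90): EOQ = 691.2 exceeds tier's upper bound 259, so this tier is dominated.
EOQ at €85.20 = 729.5 (feasible in tier 2): TC = 42,740×€85.20 + (42,740/729.5)×122 + (729.5/2)×0.23×€85.20 = €3,655,743.39.
EOQ at €73.35 = 786.2 (feasible in tier 3): TC = 42,740×€73.35 + (42,740/786.2)×122 + (786.2/2)×0.23×€73.35 = €3,148,243.05.
EOQ at €67.08 = 822.2 < 1000, so use break Q=1000: TC = 42,740×€67.08 + (42,740/1000.0)×122 + (1000.0/2)×0.23×€67.08 = €2,879,927.68.
Lowest total cost is €2,879,927.68 at Q = 1000.0.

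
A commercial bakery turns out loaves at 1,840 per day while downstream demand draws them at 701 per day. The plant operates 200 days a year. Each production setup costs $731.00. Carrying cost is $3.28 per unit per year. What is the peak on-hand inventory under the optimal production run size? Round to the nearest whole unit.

I_max ≈ 6,220 loaves

Annual demand D = 701 × 200 = 140,200.
Production build-up factor (1 − d/p) = 1 − 701/1,840 = 0.6190.
Q* = √(2DS / (H(1 − d/p))) = √(2 × 140,200 × 731 / (3.28 × 0.6190)).
= √(204,972,400 / 2.0304) ≈ 10047.496.
Maximum inventory = Q*(1 − d/p) = 10047.496 × 0.6190 ≈ 6219.618.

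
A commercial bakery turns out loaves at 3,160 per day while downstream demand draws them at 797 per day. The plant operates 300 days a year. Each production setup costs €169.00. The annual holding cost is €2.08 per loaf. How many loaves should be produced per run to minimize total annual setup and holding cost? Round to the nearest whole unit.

Q* ≈ 7,208 loaves

Annual demand D = 797 × 300 = 239,100.
Production build-up factor (1 − d/p) = 1 − 797/3,160 = 0.7478.
Q* = √(2DS / (H(1 − d/p))) = √(2 × 239,100 × 169 / (2.08 × 0.7478)).
= √(80,815,800 / 1.5554) ≈ 7208.222.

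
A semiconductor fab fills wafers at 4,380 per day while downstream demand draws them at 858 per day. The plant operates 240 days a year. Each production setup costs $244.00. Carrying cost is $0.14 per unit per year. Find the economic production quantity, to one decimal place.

Annual demand D = 858 × 240 = 205,920.
Production build-up factor (1 − d/p) = 1 − 858/4,380 = 0.8041.
Q* = √(2DS / (H(1 − d/p))) = √(2 × 205,920 × 244 / (0.14 × 0.8041)).
= √(100,488,960 / 0.1126) ≈ 29877.038.

Q* ≈ 29,877.0 wafers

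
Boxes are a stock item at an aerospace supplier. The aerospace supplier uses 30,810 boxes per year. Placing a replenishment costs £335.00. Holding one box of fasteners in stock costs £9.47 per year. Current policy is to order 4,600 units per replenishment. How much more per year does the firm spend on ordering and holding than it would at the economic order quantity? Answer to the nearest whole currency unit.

EOQ = √(2DS/H) = √(2 × 30,810 × 335 / 9.47) ≈ 1476.41.
Cost at Q* = (D/Q*)S + (Q*/2)H = √(2DSH) ≈ £13,981.64.
Cost at Q = 4,600: (30,810/4,600)×335 + (4,600/2)×9.47 = £2,243.77 + £21,781.00 = £24,024.77.
Excess = £24,024.77 − £13,981.64 = £10,043.13.

Extra cost ≈ £10,043 per year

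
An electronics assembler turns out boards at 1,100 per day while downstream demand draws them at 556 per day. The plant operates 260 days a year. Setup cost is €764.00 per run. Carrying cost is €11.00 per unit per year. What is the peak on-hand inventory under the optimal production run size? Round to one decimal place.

Annual demand D = 556 × 260 = 144,560.
Production build-up factor (1 − d/p) = 1 − 556/1,100 = 0.4945.
Q* = √(2DS / (H(1 − d/p))) = √(2 × 144,560 × 764 / (11 × 0.4945)).
= √(220,887,680 / 5.44) ≈ 6372.154.
Maximum inventory = Q*(1 − d/p) = 6372.154 × 0.4945 ≈ 3151.320.

I_max ≈ 3,151.3 boards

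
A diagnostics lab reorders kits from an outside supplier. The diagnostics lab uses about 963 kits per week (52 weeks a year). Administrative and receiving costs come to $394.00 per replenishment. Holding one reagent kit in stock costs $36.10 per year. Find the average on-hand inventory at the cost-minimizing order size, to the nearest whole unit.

Average inventory ≈ 523 kits

Annual demand D = 963 × 52 = 50,076.
EOQ = √(2DS/H) = √(2 × 50,076 × 394 / 36.1) ≈ 1045.50.
Average inventory = Q*/2 ≈ 1045.50 / 2 = 522.750.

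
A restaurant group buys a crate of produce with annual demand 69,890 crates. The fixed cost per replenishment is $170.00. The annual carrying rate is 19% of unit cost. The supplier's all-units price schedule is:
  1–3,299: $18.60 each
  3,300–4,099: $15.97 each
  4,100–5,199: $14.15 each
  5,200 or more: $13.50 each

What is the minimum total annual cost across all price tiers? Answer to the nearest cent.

Holding cost per unit per year at price C is H = 0.19·C.
For each price level, check whether its EOQ is feasible; otherwise the best quantity at that price is the breakpoint.
EOQ at $18.60 = 2593.1 (feasible in tier 1): TC = 69,890×$18.60 + (69,890/2593.1)×170 + (2593.1/2)×0.19×$18.60 = $1,309,117.90.
EOQ at $15.97 = 2798.5 < 3300, so use break Q=3300: TC = 69,890×$15.97 + (69,890/3300.0)×170 + (3300.0/2)×0.19×$15.97 = $1,124,750.29.
EOQ at $14.15 = 2973.0 < 4100, so use break Q=4100: TC = 69,890×$14.15 + (69,890/4100.0)×170 + (4100.0/2)×0.19×$14.15 = $997,352.80.
EOQ at $13.50 = 3043.7 < 5200, so use break Q=5200: TC = 69,890×$13.50 + (69,890/5200.0)×170 + (5200.0/2)×0.19×$13.50 = $952,468.87.
Lowest total cost among the candidates is at Q = 5200.0.

TC* ≈ $952,468.87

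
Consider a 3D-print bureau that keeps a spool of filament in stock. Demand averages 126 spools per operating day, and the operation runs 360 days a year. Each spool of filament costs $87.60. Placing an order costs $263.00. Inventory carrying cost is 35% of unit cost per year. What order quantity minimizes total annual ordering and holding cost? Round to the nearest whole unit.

Q* ≈ 882 spools

Annual demand D = 126 × 360 = 45,360.
Holding cost H = 0.35 × $87.60 = $30.6600 per unit per year.
EOQ = √(2DS / H) = √(2 × 45,360 × 263 / 30.66).
= √(23,859,360 / 30.66) = √778,191.7808 ≈ 882.152.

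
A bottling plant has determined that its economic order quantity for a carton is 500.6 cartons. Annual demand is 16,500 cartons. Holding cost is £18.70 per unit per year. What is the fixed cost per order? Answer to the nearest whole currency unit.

The basic EOQ model gives Q* = √(2DS/H); rearrange for the unknown.
From Q* = √(2DS/H): S = Q*²H / (2D) = 500.6² × 18.7 / (2 × 16,500) = 142.0069.

S ≈ £142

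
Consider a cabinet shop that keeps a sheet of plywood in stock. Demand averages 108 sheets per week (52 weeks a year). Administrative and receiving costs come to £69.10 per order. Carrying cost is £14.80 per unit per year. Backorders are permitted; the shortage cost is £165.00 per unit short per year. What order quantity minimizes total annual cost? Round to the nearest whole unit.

Annual demand D = 108 × 52 = 5,616.
With planned backorders, Q* = √(2DS/H) · √((H+B)/B).
√(2DS/H) = √(2 × 5,616 × 69.1 / 14.8) = 229.001.
√((H+B)/B) = √((14.8+165)/165) = 1.0439.
Q* ≈ 239.050.

Q* ≈ 239 sheets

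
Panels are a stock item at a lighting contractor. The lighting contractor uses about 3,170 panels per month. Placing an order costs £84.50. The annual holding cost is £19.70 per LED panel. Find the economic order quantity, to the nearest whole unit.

Q* ≈ 571 panels

Annual demand D = 3,170 × 12 = 38,040.
EOQ = √(2DS / H) = √(2 × 38,040 × 84.5 / 19.7).
= √(6,428,760 / 19.7) = √326,332.9949 ≈ 571.256.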